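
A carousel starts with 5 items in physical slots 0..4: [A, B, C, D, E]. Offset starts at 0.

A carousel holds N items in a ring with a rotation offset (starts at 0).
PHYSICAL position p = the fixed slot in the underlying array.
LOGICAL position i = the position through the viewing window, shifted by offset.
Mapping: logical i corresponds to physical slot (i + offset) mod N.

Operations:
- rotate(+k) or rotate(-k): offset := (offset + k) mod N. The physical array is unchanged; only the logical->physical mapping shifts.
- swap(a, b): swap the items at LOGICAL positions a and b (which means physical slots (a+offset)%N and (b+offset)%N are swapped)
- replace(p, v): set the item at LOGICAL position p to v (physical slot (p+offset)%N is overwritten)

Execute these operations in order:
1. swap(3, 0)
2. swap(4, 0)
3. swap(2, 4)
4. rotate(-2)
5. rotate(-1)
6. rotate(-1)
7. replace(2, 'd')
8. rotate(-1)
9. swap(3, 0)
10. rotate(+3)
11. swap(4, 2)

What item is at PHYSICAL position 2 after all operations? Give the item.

After op 1 (swap(3, 0)): offset=0, physical=[D,B,C,A,E], logical=[D,B,C,A,E]
After op 2 (swap(4, 0)): offset=0, physical=[E,B,C,A,D], logical=[E,B,C,A,D]
After op 3 (swap(2, 4)): offset=0, physical=[E,B,D,A,C], logical=[E,B,D,A,C]
After op 4 (rotate(-2)): offset=3, physical=[E,B,D,A,C], logical=[A,C,E,B,D]
After op 5 (rotate(-1)): offset=2, physical=[E,B,D,A,C], logical=[D,A,C,E,B]
After op 6 (rotate(-1)): offset=1, physical=[E,B,D,A,C], logical=[B,D,A,C,E]
After op 7 (replace(2, 'd')): offset=1, physical=[E,B,D,d,C], logical=[B,D,d,C,E]
After op 8 (rotate(-1)): offset=0, physical=[E,B,D,d,C], logical=[E,B,D,d,C]
After op 9 (swap(3, 0)): offset=0, physical=[d,B,D,E,C], logical=[d,B,D,E,C]
After op 10 (rotate(+3)): offset=3, physical=[d,B,D,E,C], logical=[E,C,d,B,D]
After op 11 (swap(4, 2)): offset=3, physical=[D,B,d,E,C], logical=[E,C,D,B,d]

Answer: d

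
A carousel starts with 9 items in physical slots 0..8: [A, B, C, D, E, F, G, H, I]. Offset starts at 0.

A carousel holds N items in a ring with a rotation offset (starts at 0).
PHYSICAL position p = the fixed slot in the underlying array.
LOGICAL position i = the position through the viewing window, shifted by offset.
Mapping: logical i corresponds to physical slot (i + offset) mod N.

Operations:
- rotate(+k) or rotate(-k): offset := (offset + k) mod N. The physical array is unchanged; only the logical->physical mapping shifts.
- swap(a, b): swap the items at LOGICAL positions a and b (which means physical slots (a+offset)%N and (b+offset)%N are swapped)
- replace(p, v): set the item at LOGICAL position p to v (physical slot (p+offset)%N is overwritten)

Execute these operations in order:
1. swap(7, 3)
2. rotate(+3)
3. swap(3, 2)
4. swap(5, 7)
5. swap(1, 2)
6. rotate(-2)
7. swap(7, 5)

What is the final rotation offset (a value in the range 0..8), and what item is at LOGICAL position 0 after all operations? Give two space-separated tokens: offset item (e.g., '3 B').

Answer: 1 I

Derivation:
After op 1 (swap(7, 3)): offset=0, physical=[A,B,C,H,E,F,G,D,I], logical=[A,B,C,H,E,F,G,D,I]
After op 2 (rotate(+3)): offset=3, physical=[A,B,C,H,E,F,G,D,I], logical=[H,E,F,G,D,I,A,B,C]
After op 3 (swap(3, 2)): offset=3, physical=[A,B,C,H,E,G,F,D,I], logical=[H,E,G,F,D,I,A,B,C]
After op 4 (swap(5, 7)): offset=3, physical=[A,I,C,H,E,G,F,D,B], logical=[H,E,G,F,D,B,A,I,C]
After op 5 (swap(1, 2)): offset=3, physical=[A,I,C,H,G,E,F,D,B], logical=[H,G,E,F,D,B,A,I,C]
After op 6 (rotate(-2)): offset=1, physical=[A,I,C,H,G,E,F,D,B], logical=[I,C,H,G,E,F,D,B,A]
After op 7 (swap(7, 5)): offset=1, physical=[A,I,C,H,G,E,B,D,F], logical=[I,C,H,G,E,B,D,F,A]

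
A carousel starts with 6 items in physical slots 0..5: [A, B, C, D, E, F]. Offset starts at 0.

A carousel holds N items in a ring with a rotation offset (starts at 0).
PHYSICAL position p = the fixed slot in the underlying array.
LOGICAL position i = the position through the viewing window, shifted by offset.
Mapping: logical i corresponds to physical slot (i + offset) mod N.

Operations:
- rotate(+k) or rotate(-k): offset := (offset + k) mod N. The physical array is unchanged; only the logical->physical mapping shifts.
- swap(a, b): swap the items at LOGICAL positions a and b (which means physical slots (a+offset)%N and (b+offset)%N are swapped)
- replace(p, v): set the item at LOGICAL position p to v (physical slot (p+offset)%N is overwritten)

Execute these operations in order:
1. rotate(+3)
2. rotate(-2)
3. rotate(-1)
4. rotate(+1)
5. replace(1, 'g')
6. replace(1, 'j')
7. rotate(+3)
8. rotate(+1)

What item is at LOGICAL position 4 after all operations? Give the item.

Answer: D

Derivation:
After op 1 (rotate(+3)): offset=3, physical=[A,B,C,D,E,F], logical=[D,E,F,A,B,C]
After op 2 (rotate(-2)): offset=1, physical=[A,B,C,D,E,F], logical=[B,C,D,E,F,A]
After op 3 (rotate(-1)): offset=0, physical=[A,B,C,D,E,F], logical=[A,B,C,D,E,F]
After op 4 (rotate(+1)): offset=1, physical=[A,B,C,D,E,F], logical=[B,C,D,E,F,A]
After op 5 (replace(1, 'g')): offset=1, physical=[A,B,g,D,E,F], logical=[B,g,D,E,F,A]
After op 6 (replace(1, 'j')): offset=1, physical=[A,B,j,D,E,F], logical=[B,j,D,E,F,A]
After op 7 (rotate(+3)): offset=4, physical=[A,B,j,D,E,F], logical=[E,F,A,B,j,D]
After op 8 (rotate(+1)): offset=5, physical=[A,B,j,D,E,F], logical=[F,A,B,j,D,E]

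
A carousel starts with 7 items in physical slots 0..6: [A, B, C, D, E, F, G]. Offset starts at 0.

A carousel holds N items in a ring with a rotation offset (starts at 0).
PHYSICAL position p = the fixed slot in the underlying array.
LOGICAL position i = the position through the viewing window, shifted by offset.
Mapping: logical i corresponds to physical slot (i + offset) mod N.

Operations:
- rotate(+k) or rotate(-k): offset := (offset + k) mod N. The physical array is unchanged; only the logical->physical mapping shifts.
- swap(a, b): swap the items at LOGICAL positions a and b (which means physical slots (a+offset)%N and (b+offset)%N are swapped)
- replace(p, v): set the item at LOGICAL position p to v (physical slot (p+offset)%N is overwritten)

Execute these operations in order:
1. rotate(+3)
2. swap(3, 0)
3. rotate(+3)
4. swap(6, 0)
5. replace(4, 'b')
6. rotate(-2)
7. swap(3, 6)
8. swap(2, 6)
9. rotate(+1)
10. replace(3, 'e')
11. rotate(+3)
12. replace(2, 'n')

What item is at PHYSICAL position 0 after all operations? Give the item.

After op 1 (rotate(+3)): offset=3, physical=[A,B,C,D,E,F,G], logical=[D,E,F,G,A,B,C]
After op 2 (swap(3, 0)): offset=3, physical=[A,B,C,G,E,F,D], logical=[G,E,F,D,A,B,C]
After op 3 (rotate(+3)): offset=6, physical=[A,B,C,G,E,F,D], logical=[D,A,B,C,G,E,F]
After op 4 (swap(6, 0)): offset=6, physical=[A,B,C,G,E,D,F], logical=[F,A,B,C,G,E,D]
After op 5 (replace(4, 'b')): offset=6, physical=[A,B,C,b,E,D,F], logical=[F,A,B,C,b,E,D]
After op 6 (rotate(-2)): offset=4, physical=[A,B,C,b,E,D,F], logical=[E,D,F,A,B,C,b]
After op 7 (swap(3, 6)): offset=4, physical=[b,B,C,A,E,D,F], logical=[E,D,F,b,B,C,A]
After op 8 (swap(2, 6)): offset=4, physical=[b,B,C,F,E,D,A], logical=[E,D,A,b,B,C,F]
After op 9 (rotate(+1)): offset=5, physical=[b,B,C,F,E,D,A], logical=[D,A,b,B,C,F,E]
After op 10 (replace(3, 'e')): offset=5, physical=[b,e,C,F,E,D,A], logical=[D,A,b,e,C,F,E]
After op 11 (rotate(+3)): offset=1, physical=[b,e,C,F,E,D,A], logical=[e,C,F,E,D,A,b]
After op 12 (replace(2, 'n')): offset=1, physical=[b,e,C,n,E,D,A], logical=[e,C,n,E,D,A,b]

Answer: b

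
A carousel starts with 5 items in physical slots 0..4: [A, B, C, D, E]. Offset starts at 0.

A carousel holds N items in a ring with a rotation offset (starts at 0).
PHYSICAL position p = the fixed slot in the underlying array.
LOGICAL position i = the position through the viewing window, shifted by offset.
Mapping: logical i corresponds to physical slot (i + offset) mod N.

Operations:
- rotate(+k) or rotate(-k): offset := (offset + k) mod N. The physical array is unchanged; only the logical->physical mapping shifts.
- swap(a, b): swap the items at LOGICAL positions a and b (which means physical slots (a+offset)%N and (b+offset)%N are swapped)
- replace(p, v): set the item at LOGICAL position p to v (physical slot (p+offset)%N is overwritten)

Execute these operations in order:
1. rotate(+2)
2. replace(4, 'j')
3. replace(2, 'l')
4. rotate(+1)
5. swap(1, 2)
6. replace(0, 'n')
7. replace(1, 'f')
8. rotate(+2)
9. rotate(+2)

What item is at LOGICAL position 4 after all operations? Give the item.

After op 1 (rotate(+2)): offset=2, physical=[A,B,C,D,E], logical=[C,D,E,A,B]
After op 2 (replace(4, 'j')): offset=2, physical=[A,j,C,D,E], logical=[C,D,E,A,j]
After op 3 (replace(2, 'l')): offset=2, physical=[A,j,C,D,l], logical=[C,D,l,A,j]
After op 4 (rotate(+1)): offset=3, physical=[A,j,C,D,l], logical=[D,l,A,j,C]
After op 5 (swap(1, 2)): offset=3, physical=[l,j,C,D,A], logical=[D,A,l,j,C]
After op 6 (replace(0, 'n')): offset=3, physical=[l,j,C,n,A], logical=[n,A,l,j,C]
After op 7 (replace(1, 'f')): offset=3, physical=[l,j,C,n,f], logical=[n,f,l,j,C]
After op 8 (rotate(+2)): offset=0, physical=[l,j,C,n,f], logical=[l,j,C,n,f]
After op 9 (rotate(+2)): offset=2, physical=[l,j,C,n,f], logical=[C,n,f,l,j]

Answer: j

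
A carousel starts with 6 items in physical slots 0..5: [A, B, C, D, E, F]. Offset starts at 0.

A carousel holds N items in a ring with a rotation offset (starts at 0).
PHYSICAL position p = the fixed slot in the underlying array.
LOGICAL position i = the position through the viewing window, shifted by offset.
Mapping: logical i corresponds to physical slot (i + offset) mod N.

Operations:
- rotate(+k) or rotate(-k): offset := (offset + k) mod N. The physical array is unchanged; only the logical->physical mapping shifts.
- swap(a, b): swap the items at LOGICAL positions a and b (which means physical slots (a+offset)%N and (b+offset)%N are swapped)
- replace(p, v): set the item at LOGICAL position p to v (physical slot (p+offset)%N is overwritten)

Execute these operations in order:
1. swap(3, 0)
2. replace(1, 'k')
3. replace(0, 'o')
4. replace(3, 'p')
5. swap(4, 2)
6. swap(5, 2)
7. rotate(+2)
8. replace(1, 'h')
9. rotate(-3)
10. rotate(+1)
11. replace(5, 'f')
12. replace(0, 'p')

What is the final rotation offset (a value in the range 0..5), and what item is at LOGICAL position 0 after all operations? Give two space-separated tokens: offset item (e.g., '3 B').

After op 1 (swap(3, 0)): offset=0, physical=[D,B,C,A,E,F], logical=[D,B,C,A,E,F]
After op 2 (replace(1, 'k')): offset=0, physical=[D,k,C,A,E,F], logical=[D,k,C,A,E,F]
After op 3 (replace(0, 'o')): offset=0, physical=[o,k,C,A,E,F], logical=[o,k,C,A,E,F]
After op 4 (replace(3, 'p')): offset=0, physical=[o,k,C,p,E,F], logical=[o,k,C,p,E,F]
After op 5 (swap(4, 2)): offset=0, physical=[o,k,E,p,C,F], logical=[o,k,E,p,C,F]
After op 6 (swap(5, 2)): offset=0, physical=[o,k,F,p,C,E], logical=[o,k,F,p,C,E]
After op 7 (rotate(+2)): offset=2, physical=[o,k,F,p,C,E], logical=[F,p,C,E,o,k]
After op 8 (replace(1, 'h')): offset=2, physical=[o,k,F,h,C,E], logical=[F,h,C,E,o,k]
After op 9 (rotate(-3)): offset=5, physical=[o,k,F,h,C,E], logical=[E,o,k,F,h,C]
After op 10 (rotate(+1)): offset=0, physical=[o,k,F,h,C,E], logical=[o,k,F,h,C,E]
After op 11 (replace(5, 'f')): offset=0, physical=[o,k,F,h,C,f], logical=[o,k,F,h,C,f]
After op 12 (replace(0, 'p')): offset=0, physical=[p,k,F,h,C,f], logical=[p,k,F,h,C,f]

Answer: 0 p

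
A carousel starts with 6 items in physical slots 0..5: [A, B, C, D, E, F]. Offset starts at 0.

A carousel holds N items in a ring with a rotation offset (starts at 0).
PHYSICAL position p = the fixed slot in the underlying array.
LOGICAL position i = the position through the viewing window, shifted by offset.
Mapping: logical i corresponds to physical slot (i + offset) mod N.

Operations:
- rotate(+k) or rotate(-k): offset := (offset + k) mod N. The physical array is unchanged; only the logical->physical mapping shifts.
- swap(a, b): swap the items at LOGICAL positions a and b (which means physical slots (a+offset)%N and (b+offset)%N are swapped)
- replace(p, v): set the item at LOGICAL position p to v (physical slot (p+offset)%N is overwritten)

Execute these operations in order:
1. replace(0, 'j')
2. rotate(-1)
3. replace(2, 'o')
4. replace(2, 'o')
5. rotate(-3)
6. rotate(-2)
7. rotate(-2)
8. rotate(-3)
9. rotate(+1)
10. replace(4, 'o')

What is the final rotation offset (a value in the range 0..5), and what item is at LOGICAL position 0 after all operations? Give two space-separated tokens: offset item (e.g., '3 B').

After op 1 (replace(0, 'j')): offset=0, physical=[j,B,C,D,E,F], logical=[j,B,C,D,E,F]
After op 2 (rotate(-1)): offset=5, physical=[j,B,C,D,E,F], logical=[F,j,B,C,D,E]
After op 3 (replace(2, 'o')): offset=5, physical=[j,o,C,D,E,F], logical=[F,j,o,C,D,E]
After op 4 (replace(2, 'o')): offset=5, physical=[j,o,C,D,E,F], logical=[F,j,o,C,D,E]
After op 5 (rotate(-3)): offset=2, physical=[j,o,C,D,E,F], logical=[C,D,E,F,j,o]
After op 6 (rotate(-2)): offset=0, physical=[j,o,C,D,E,F], logical=[j,o,C,D,E,F]
After op 7 (rotate(-2)): offset=4, physical=[j,o,C,D,E,F], logical=[E,F,j,o,C,D]
After op 8 (rotate(-3)): offset=1, physical=[j,o,C,D,E,F], logical=[o,C,D,E,F,j]
After op 9 (rotate(+1)): offset=2, physical=[j,o,C,D,E,F], logical=[C,D,E,F,j,o]
After op 10 (replace(4, 'o')): offset=2, physical=[o,o,C,D,E,F], logical=[C,D,E,F,o,o]

Answer: 2 C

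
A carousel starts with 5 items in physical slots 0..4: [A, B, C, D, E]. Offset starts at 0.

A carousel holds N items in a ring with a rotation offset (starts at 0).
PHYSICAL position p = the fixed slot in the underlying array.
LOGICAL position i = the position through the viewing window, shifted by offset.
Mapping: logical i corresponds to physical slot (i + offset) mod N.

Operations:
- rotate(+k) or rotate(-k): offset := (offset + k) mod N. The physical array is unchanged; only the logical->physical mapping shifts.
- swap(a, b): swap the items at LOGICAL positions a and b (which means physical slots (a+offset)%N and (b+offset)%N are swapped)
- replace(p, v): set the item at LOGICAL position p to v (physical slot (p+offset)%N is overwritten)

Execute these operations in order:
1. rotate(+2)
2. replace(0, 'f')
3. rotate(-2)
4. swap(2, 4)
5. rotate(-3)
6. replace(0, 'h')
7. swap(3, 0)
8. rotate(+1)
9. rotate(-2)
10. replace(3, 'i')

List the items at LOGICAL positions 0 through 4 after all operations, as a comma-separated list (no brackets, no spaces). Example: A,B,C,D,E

Answer: B,A,D,i,h

Derivation:
After op 1 (rotate(+2)): offset=2, physical=[A,B,C,D,E], logical=[C,D,E,A,B]
After op 2 (replace(0, 'f')): offset=2, physical=[A,B,f,D,E], logical=[f,D,E,A,B]
After op 3 (rotate(-2)): offset=0, physical=[A,B,f,D,E], logical=[A,B,f,D,E]
After op 4 (swap(2, 4)): offset=0, physical=[A,B,E,D,f], logical=[A,B,E,D,f]
After op 5 (rotate(-3)): offset=2, physical=[A,B,E,D,f], logical=[E,D,f,A,B]
After op 6 (replace(0, 'h')): offset=2, physical=[A,B,h,D,f], logical=[h,D,f,A,B]
After op 7 (swap(3, 0)): offset=2, physical=[h,B,A,D,f], logical=[A,D,f,h,B]
After op 8 (rotate(+1)): offset=3, physical=[h,B,A,D,f], logical=[D,f,h,B,A]
After op 9 (rotate(-2)): offset=1, physical=[h,B,A,D,f], logical=[B,A,D,f,h]
After op 10 (replace(3, 'i')): offset=1, physical=[h,B,A,D,i], logical=[B,A,D,i,h]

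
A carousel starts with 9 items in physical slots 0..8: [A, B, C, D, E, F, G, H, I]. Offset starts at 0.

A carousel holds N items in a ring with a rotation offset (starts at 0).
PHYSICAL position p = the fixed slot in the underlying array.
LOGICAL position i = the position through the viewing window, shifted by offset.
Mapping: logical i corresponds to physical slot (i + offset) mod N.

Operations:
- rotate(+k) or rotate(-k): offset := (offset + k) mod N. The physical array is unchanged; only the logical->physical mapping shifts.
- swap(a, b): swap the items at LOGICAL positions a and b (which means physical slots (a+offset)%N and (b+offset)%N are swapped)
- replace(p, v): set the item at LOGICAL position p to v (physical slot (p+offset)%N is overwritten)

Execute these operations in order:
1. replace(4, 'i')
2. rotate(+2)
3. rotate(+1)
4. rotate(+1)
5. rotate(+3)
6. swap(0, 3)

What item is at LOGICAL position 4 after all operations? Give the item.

Answer: C

Derivation:
After op 1 (replace(4, 'i')): offset=0, physical=[A,B,C,D,i,F,G,H,I], logical=[A,B,C,D,i,F,G,H,I]
After op 2 (rotate(+2)): offset=2, physical=[A,B,C,D,i,F,G,H,I], logical=[C,D,i,F,G,H,I,A,B]
After op 3 (rotate(+1)): offset=3, physical=[A,B,C,D,i,F,G,H,I], logical=[D,i,F,G,H,I,A,B,C]
After op 4 (rotate(+1)): offset=4, physical=[A,B,C,D,i,F,G,H,I], logical=[i,F,G,H,I,A,B,C,D]
After op 5 (rotate(+3)): offset=7, physical=[A,B,C,D,i,F,G,H,I], logical=[H,I,A,B,C,D,i,F,G]
After op 6 (swap(0, 3)): offset=7, physical=[A,H,C,D,i,F,G,B,I], logical=[B,I,A,H,C,D,i,F,G]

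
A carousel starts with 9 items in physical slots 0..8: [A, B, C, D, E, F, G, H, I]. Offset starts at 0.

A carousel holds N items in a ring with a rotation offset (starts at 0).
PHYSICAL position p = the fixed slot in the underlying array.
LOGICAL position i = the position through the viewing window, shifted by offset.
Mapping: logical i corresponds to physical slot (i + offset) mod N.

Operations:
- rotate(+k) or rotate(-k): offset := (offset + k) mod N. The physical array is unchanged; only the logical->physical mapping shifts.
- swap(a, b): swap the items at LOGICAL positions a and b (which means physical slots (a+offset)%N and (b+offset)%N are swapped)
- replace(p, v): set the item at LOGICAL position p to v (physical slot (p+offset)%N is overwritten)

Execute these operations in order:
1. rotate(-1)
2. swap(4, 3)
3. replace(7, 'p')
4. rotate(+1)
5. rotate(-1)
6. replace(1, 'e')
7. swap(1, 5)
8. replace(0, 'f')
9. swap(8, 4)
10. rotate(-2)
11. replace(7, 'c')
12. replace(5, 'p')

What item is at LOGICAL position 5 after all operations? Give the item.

After op 1 (rotate(-1)): offset=8, physical=[A,B,C,D,E,F,G,H,I], logical=[I,A,B,C,D,E,F,G,H]
After op 2 (swap(4, 3)): offset=8, physical=[A,B,D,C,E,F,G,H,I], logical=[I,A,B,D,C,E,F,G,H]
After op 3 (replace(7, 'p')): offset=8, physical=[A,B,D,C,E,F,p,H,I], logical=[I,A,B,D,C,E,F,p,H]
After op 4 (rotate(+1)): offset=0, physical=[A,B,D,C,E,F,p,H,I], logical=[A,B,D,C,E,F,p,H,I]
After op 5 (rotate(-1)): offset=8, physical=[A,B,D,C,E,F,p,H,I], logical=[I,A,B,D,C,E,F,p,H]
After op 6 (replace(1, 'e')): offset=8, physical=[e,B,D,C,E,F,p,H,I], logical=[I,e,B,D,C,E,F,p,H]
After op 7 (swap(1, 5)): offset=8, physical=[E,B,D,C,e,F,p,H,I], logical=[I,E,B,D,C,e,F,p,H]
After op 8 (replace(0, 'f')): offset=8, physical=[E,B,D,C,e,F,p,H,f], logical=[f,E,B,D,C,e,F,p,H]
After op 9 (swap(8, 4)): offset=8, physical=[E,B,D,H,e,F,p,C,f], logical=[f,E,B,D,H,e,F,p,C]
After op 10 (rotate(-2)): offset=6, physical=[E,B,D,H,e,F,p,C,f], logical=[p,C,f,E,B,D,H,e,F]
After op 11 (replace(7, 'c')): offset=6, physical=[E,B,D,H,c,F,p,C,f], logical=[p,C,f,E,B,D,H,c,F]
After op 12 (replace(5, 'p')): offset=6, physical=[E,B,p,H,c,F,p,C,f], logical=[p,C,f,E,B,p,H,c,F]

Answer: p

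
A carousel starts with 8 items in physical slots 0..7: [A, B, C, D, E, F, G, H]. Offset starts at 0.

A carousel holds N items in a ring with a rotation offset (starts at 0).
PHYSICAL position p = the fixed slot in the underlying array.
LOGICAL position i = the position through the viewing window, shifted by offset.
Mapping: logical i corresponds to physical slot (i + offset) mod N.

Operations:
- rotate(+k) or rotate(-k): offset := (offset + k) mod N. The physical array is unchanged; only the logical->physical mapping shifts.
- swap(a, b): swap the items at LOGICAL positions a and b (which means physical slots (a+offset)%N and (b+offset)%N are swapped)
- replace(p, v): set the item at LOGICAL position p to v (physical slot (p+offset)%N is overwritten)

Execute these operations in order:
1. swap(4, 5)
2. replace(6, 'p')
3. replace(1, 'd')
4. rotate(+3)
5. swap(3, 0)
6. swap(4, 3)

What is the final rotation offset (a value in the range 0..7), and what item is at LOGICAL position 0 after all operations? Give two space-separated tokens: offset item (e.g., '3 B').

Answer: 3 p

Derivation:
After op 1 (swap(4, 5)): offset=0, physical=[A,B,C,D,F,E,G,H], logical=[A,B,C,D,F,E,G,H]
After op 2 (replace(6, 'p')): offset=0, physical=[A,B,C,D,F,E,p,H], logical=[A,B,C,D,F,E,p,H]
After op 3 (replace(1, 'd')): offset=0, physical=[A,d,C,D,F,E,p,H], logical=[A,d,C,D,F,E,p,H]
After op 4 (rotate(+3)): offset=3, physical=[A,d,C,D,F,E,p,H], logical=[D,F,E,p,H,A,d,C]
After op 5 (swap(3, 0)): offset=3, physical=[A,d,C,p,F,E,D,H], logical=[p,F,E,D,H,A,d,C]
After op 6 (swap(4, 3)): offset=3, physical=[A,d,C,p,F,E,H,D], logical=[p,F,E,H,D,A,d,C]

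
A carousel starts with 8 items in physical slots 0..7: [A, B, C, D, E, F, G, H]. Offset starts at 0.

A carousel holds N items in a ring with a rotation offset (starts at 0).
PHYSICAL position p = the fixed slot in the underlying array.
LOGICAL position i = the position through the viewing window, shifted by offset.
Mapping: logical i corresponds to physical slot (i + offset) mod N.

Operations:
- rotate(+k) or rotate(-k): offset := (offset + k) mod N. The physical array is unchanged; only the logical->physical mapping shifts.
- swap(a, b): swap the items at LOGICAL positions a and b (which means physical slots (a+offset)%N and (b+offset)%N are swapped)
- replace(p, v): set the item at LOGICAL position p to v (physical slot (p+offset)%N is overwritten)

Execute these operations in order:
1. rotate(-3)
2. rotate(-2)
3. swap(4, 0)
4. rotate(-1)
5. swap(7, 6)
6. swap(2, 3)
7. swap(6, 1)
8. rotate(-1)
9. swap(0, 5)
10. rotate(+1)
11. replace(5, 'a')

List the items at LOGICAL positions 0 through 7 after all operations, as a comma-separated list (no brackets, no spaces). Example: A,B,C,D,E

After op 1 (rotate(-3)): offset=5, physical=[A,B,C,D,E,F,G,H], logical=[F,G,H,A,B,C,D,E]
After op 2 (rotate(-2)): offset=3, physical=[A,B,C,D,E,F,G,H], logical=[D,E,F,G,H,A,B,C]
After op 3 (swap(4, 0)): offset=3, physical=[A,B,C,H,E,F,G,D], logical=[H,E,F,G,D,A,B,C]
After op 4 (rotate(-1)): offset=2, physical=[A,B,C,H,E,F,G,D], logical=[C,H,E,F,G,D,A,B]
After op 5 (swap(7, 6)): offset=2, physical=[B,A,C,H,E,F,G,D], logical=[C,H,E,F,G,D,B,A]
After op 6 (swap(2, 3)): offset=2, physical=[B,A,C,H,F,E,G,D], logical=[C,H,F,E,G,D,B,A]
After op 7 (swap(6, 1)): offset=2, physical=[H,A,C,B,F,E,G,D], logical=[C,B,F,E,G,D,H,A]
After op 8 (rotate(-1)): offset=1, physical=[H,A,C,B,F,E,G,D], logical=[A,C,B,F,E,G,D,H]
After op 9 (swap(0, 5)): offset=1, physical=[H,G,C,B,F,E,A,D], logical=[G,C,B,F,E,A,D,H]
After op 10 (rotate(+1)): offset=2, physical=[H,G,C,B,F,E,A,D], logical=[C,B,F,E,A,D,H,G]
After op 11 (replace(5, 'a')): offset=2, physical=[H,G,C,B,F,E,A,a], logical=[C,B,F,E,A,a,H,G]

Answer: C,B,F,E,A,a,H,G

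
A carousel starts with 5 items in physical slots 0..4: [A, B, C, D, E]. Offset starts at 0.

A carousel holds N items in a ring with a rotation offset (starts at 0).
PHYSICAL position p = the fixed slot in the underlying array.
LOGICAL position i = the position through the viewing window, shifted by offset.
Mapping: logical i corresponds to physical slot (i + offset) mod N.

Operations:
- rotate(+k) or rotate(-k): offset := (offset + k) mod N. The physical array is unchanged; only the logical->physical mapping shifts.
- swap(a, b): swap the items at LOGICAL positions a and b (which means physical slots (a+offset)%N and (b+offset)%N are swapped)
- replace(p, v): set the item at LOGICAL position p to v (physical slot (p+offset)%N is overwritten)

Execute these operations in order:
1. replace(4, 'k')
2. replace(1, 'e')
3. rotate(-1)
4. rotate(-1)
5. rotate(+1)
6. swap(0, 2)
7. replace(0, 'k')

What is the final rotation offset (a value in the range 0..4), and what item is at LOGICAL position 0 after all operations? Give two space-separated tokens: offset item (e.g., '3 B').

After op 1 (replace(4, 'k')): offset=0, physical=[A,B,C,D,k], logical=[A,B,C,D,k]
After op 2 (replace(1, 'e')): offset=0, physical=[A,e,C,D,k], logical=[A,e,C,D,k]
After op 3 (rotate(-1)): offset=4, physical=[A,e,C,D,k], logical=[k,A,e,C,D]
After op 4 (rotate(-1)): offset=3, physical=[A,e,C,D,k], logical=[D,k,A,e,C]
After op 5 (rotate(+1)): offset=4, physical=[A,e,C,D,k], logical=[k,A,e,C,D]
After op 6 (swap(0, 2)): offset=4, physical=[A,k,C,D,e], logical=[e,A,k,C,D]
After op 7 (replace(0, 'k')): offset=4, physical=[A,k,C,D,k], logical=[k,A,k,C,D]

Answer: 4 k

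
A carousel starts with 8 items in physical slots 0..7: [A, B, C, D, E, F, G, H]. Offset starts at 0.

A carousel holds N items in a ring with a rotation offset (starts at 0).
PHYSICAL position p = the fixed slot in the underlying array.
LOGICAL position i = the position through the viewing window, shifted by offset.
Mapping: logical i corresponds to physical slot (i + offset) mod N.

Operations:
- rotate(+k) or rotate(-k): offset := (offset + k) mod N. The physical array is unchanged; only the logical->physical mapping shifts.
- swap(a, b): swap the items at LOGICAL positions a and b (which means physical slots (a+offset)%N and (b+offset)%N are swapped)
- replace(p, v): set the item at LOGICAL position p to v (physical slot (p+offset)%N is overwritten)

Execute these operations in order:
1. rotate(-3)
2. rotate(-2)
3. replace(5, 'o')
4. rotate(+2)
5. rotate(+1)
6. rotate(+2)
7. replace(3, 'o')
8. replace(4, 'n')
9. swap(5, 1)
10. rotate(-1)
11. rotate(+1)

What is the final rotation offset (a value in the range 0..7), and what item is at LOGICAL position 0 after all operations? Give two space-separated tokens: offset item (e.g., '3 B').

After op 1 (rotate(-3)): offset=5, physical=[A,B,C,D,E,F,G,H], logical=[F,G,H,A,B,C,D,E]
After op 2 (rotate(-2)): offset=3, physical=[A,B,C,D,E,F,G,H], logical=[D,E,F,G,H,A,B,C]
After op 3 (replace(5, 'o')): offset=3, physical=[o,B,C,D,E,F,G,H], logical=[D,E,F,G,H,o,B,C]
After op 4 (rotate(+2)): offset=5, physical=[o,B,C,D,E,F,G,H], logical=[F,G,H,o,B,C,D,E]
After op 5 (rotate(+1)): offset=6, physical=[o,B,C,D,E,F,G,H], logical=[G,H,o,B,C,D,E,F]
After op 6 (rotate(+2)): offset=0, physical=[o,B,C,D,E,F,G,H], logical=[o,B,C,D,E,F,G,H]
After op 7 (replace(3, 'o')): offset=0, physical=[o,B,C,o,E,F,G,H], logical=[o,B,C,o,E,F,G,H]
After op 8 (replace(4, 'n')): offset=0, physical=[o,B,C,o,n,F,G,H], logical=[o,B,C,o,n,F,G,H]
After op 9 (swap(5, 1)): offset=0, physical=[o,F,C,o,n,B,G,H], logical=[o,F,C,o,n,B,G,H]
After op 10 (rotate(-1)): offset=7, physical=[o,F,C,o,n,B,G,H], logical=[H,o,F,C,o,n,B,G]
After op 11 (rotate(+1)): offset=0, physical=[o,F,C,o,n,B,G,H], logical=[o,F,C,o,n,B,G,H]

Answer: 0 o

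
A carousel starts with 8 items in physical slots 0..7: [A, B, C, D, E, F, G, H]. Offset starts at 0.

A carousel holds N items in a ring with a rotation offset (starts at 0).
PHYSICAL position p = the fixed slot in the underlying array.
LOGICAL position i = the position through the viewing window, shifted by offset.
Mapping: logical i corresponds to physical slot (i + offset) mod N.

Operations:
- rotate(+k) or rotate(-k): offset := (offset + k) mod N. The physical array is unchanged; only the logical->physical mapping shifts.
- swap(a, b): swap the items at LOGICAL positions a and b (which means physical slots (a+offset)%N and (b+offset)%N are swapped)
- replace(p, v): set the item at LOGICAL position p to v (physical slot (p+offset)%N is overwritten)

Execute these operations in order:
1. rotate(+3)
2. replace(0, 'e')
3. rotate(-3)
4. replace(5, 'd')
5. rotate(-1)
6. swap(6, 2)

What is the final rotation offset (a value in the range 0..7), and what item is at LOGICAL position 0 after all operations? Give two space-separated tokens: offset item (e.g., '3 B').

After op 1 (rotate(+3)): offset=3, physical=[A,B,C,D,E,F,G,H], logical=[D,E,F,G,H,A,B,C]
After op 2 (replace(0, 'e')): offset=3, physical=[A,B,C,e,E,F,G,H], logical=[e,E,F,G,H,A,B,C]
After op 3 (rotate(-3)): offset=0, physical=[A,B,C,e,E,F,G,H], logical=[A,B,C,e,E,F,G,H]
After op 4 (replace(5, 'd')): offset=0, physical=[A,B,C,e,E,d,G,H], logical=[A,B,C,e,E,d,G,H]
After op 5 (rotate(-1)): offset=7, physical=[A,B,C,e,E,d,G,H], logical=[H,A,B,C,e,E,d,G]
After op 6 (swap(6, 2)): offset=7, physical=[A,d,C,e,E,B,G,H], logical=[H,A,d,C,e,E,B,G]

Answer: 7 H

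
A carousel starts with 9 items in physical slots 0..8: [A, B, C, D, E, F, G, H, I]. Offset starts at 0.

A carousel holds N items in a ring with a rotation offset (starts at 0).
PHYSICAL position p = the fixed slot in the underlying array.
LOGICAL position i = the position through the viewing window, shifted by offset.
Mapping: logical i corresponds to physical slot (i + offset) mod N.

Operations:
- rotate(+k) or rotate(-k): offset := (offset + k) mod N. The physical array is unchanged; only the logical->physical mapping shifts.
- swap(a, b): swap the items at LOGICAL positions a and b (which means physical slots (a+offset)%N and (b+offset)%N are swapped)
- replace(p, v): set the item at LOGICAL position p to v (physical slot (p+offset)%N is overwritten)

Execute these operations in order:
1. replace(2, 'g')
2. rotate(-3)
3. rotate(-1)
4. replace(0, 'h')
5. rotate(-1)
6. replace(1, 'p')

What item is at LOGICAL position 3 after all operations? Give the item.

Answer: H

Derivation:
After op 1 (replace(2, 'g')): offset=0, physical=[A,B,g,D,E,F,G,H,I], logical=[A,B,g,D,E,F,G,H,I]
After op 2 (rotate(-3)): offset=6, physical=[A,B,g,D,E,F,G,H,I], logical=[G,H,I,A,B,g,D,E,F]
After op 3 (rotate(-1)): offset=5, physical=[A,B,g,D,E,F,G,H,I], logical=[F,G,H,I,A,B,g,D,E]
After op 4 (replace(0, 'h')): offset=5, physical=[A,B,g,D,E,h,G,H,I], logical=[h,G,H,I,A,B,g,D,E]
After op 5 (rotate(-1)): offset=4, physical=[A,B,g,D,E,h,G,H,I], logical=[E,h,G,H,I,A,B,g,D]
After op 6 (replace(1, 'p')): offset=4, physical=[A,B,g,D,E,p,G,H,I], logical=[E,p,G,H,I,A,B,g,D]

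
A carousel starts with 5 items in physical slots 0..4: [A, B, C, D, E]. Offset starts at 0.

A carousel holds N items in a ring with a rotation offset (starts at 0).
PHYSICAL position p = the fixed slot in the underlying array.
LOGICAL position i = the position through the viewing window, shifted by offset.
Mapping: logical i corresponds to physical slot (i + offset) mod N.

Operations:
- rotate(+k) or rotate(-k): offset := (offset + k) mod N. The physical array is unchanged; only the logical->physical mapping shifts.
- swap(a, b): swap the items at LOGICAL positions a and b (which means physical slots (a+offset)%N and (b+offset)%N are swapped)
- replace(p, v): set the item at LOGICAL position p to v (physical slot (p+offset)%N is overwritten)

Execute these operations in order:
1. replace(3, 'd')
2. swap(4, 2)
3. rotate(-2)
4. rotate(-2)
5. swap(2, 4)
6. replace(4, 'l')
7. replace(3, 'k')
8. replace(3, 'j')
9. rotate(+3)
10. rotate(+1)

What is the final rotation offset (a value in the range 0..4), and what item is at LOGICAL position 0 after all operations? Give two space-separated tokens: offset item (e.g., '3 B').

Answer: 0 l

Derivation:
After op 1 (replace(3, 'd')): offset=0, physical=[A,B,C,d,E], logical=[A,B,C,d,E]
After op 2 (swap(4, 2)): offset=0, physical=[A,B,E,d,C], logical=[A,B,E,d,C]
After op 3 (rotate(-2)): offset=3, physical=[A,B,E,d,C], logical=[d,C,A,B,E]
After op 4 (rotate(-2)): offset=1, physical=[A,B,E,d,C], logical=[B,E,d,C,A]
After op 5 (swap(2, 4)): offset=1, physical=[d,B,E,A,C], logical=[B,E,A,C,d]
After op 6 (replace(4, 'l')): offset=1, physical=[l,B,E,A,C], logical=[B,E,A,C,l]
After op 7 (replace(3, 'k')): offset=1, physical=[l,B,E,A,k], logical=[B,E,A,k,l]
After op 8 (replace(3, 'j')): offset=1, physical=[l,B,E,A,j], logical=[B,E,A,j,l]
After op 9 (rotate(+3)): offset=4, physical=[l,B,E,A,j], logical=[j,l,B,E,A]
After op 10 (rotate(+1)): offset=0, physical=[l,B,E,A,j], logical=[l,B,E,A,j]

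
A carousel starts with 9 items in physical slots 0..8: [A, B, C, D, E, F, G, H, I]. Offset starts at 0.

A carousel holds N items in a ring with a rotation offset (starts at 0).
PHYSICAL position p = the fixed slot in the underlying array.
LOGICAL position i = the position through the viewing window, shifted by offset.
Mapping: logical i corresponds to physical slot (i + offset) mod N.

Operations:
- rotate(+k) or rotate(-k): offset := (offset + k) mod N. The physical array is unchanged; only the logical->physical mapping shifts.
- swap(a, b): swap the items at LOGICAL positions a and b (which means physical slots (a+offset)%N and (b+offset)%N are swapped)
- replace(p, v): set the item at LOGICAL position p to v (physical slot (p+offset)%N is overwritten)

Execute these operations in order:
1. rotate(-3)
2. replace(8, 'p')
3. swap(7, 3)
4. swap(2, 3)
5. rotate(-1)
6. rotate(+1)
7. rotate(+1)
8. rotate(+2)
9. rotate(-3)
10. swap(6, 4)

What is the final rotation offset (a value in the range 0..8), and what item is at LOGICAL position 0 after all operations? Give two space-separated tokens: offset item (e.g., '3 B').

After op 1 (rotate(-3)): offset=6, physical=[A,B,C,D,E,F,G,H,I], logical=[G,H,I,A,B,C,D,E,F]
After op 2 (replace(8, 'p')): offset=6, physical=[A,B,C,D,E,p,G,H,I], logical=[G,H,I,A,B,C,D,E,p]
After op 3 (swap(7, 3)): offset=6, physical=[E,B,C,D,A,p,G,H,I], logical=[G,H,I,E,B,C,D,A,p]
After op 4 (swap(2, 3)): offset=6, physical=[I,B,C,D,A,p,G,H,E], logical=[G,H,E,I,B,C,D,A,p]
After op 5 (rotate(-1)): offset=5, physical=[I,B,C,D,A,p,G,H,E], logical=[p,G,H,E,I,B,C,D,A]
After op 6 (rotate(+1)): offset=6, physical=[I,B,C,D,A,p,G,H,E], logical=[G,H,E,I,B,C,D,A,p]
After op 7 (rotate(+1)): offset=7, physical=[I,B,C,D,A,p,G,H,E], logical=[H,E,I,B,C,D,A,p,G]
After op 8 (rotate(+2)): offset=0, physical=[I,B,C,D,A,p,G,H,E], logical=[I,B,C,D,A,p,G,H,E]
After op 9 (rotate(-3)): offset=6, physical=[I,B,C,D,A,p,G,H,E], logical=[G,H,E,I,B,C,D,A,p]
After op 10 (swap(6, 4)): offset=6, physical=[I,D,C,B,A,p,G,H,E], logical=[G,H,E,I,D,C,B,A,p]

Answer: 6 G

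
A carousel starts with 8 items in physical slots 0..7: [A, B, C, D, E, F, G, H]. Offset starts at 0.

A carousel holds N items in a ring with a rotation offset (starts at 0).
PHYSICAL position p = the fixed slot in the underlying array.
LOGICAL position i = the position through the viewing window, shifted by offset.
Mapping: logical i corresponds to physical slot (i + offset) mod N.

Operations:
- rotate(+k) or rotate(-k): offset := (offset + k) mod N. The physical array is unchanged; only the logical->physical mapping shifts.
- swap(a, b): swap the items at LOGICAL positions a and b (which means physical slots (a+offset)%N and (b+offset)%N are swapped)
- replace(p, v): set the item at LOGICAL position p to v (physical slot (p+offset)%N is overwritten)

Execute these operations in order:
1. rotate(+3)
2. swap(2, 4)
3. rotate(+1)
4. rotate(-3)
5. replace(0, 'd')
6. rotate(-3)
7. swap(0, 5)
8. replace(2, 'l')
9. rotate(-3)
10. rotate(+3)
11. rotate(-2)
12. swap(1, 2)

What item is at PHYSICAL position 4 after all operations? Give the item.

Answer: E

Derivation:
After op 1 (rotate(+3)): offset=3, physical=[A,B,C,D,E,F,G,H], logical=[D,E,F,G,H,A,B,C]
After op 2 (swap(2, 4)): offset=3, physical=[A,B,C,D,E,H,G,F], logical=[D,E,H,G,F,A,B,C]
After op 3 (rotate(+1)): offset=4, physical=[A,B,C,D,E,H,G,F], logical=[E,H,G,F,A,B,C,D]
After op 4 (rotate(-3)): offset=1, physical=[A,B,C,D,E,H,G,F], logical=[B,C,D,E,H,G,F,A]
After op 5 (replace(0, 'd')): offset=1, physical=[A,d,C,D,E,H,G,F], logical=[d,C,D,E,H,G,F,A]
After op 6 (rotate(-3)): offset=6, physical=[A,d,C,D,E,H,G,F], logical=[G,F,A,d,C,D,E,H]
After op 7 (swap(0, 5)): offset=6, physical=[A,d,C,G,E,H,D,F], logical=[D,F,A,d,C,G,E,H]
After op 8 (replace(2, 'l')): offset=6, physical=[l,d,C,G,E,H,D,F], logical=[D,F,l,d,C,G,E,H]
After op 9 (rotate(-3)): offset=3, physical=[l,d,C,G,E,H,D,F], logical=[G,E,H,D,F,l,d,C]
After op 10 (rotate(+3)): offset=6, physical=[l,d,C,G,E,H,D,F], logical=[D,F,l,d,C,G,E,H]
After op 11 (rotate(-2)): offset=4, physical=[l,d,C,G,E,H,D,F], logical=[E,H,D,F,l,d,C,G]
After op 12 (swap(1, 2)): offset=4, physical=[l,d,C,G,E,D,H,F], logical=[E,D,H,F,l,d,C,G]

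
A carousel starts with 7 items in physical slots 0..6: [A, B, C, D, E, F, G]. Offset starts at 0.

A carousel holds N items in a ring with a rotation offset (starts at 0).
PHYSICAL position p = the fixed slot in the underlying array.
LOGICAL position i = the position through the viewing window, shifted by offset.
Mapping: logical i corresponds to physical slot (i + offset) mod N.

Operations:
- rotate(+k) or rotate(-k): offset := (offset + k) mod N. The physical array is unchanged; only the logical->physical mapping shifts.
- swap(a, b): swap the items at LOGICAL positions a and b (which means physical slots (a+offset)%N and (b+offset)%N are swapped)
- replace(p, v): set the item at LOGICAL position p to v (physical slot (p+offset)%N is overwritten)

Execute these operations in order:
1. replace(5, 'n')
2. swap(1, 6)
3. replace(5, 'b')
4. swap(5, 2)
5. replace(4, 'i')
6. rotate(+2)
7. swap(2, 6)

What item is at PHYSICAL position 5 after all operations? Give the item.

Answer: C

Derivation:
After op 1 (replace(5, 'n')): offset=0, physical=[A,B,C,D,E,n,G], logical=[A,B,C,D,E,n,G]
After op 2 (swap(1, 6)): offset=0, physical=[A,G,C,D,E,n,B], logical=[A,G,C,D,E,n,B]
After op 3 (replace(5, 'b')): offset=0, physical=[A,G,C,D,E,b,B], logical=[A,G,C,D,E,b,B]
After op 4 (swap(5, 2)): offset=0, physical=[A,G,b,D,E,C,B], logical=[A,G,b,D,E,C,B]
After op 5 (replace(4, 'i')): offset=0, physical=[A,G,b,D,i,C,B], logical=[A,G,b,D,i,C,B]
After op 6 (rotate(+2)): offset=2, physical=[A,G,b,D,i,C,B], logical=[b,D,i,C,B,A,G]
After op 7 (swap(2, 6)): offset=2, physical=[A,i,b,D,G,C,B], logical=[b,D,G,C,B,A,i]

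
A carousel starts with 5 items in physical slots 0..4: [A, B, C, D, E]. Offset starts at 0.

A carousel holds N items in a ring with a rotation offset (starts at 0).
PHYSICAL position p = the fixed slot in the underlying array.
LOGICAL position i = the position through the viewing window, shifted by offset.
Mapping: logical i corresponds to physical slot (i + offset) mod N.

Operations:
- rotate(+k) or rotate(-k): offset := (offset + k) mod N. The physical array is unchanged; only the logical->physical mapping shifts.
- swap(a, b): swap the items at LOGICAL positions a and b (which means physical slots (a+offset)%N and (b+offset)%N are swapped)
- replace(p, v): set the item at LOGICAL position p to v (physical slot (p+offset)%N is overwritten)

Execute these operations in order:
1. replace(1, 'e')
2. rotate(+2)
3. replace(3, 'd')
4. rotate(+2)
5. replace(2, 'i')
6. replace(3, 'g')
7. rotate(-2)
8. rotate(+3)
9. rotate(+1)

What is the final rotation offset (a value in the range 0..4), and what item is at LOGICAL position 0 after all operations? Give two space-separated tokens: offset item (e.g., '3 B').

Answer: 1 i

Derivation:
After op 1 (replace(1, 'e')): offset=0, physical=[A,e,C,D,E], logical=[A,e,C,D,E]
After op 2 (rotate(+2)): offset=2, physical=[A,e,C,D,E], logical=[C,D,E,A,e]
After op 3 (replace(3, 'd')): offset=2, physical=[d,e,C,D,E], logical=[C,D,E,d,e]
After op 4 (rotate(+2)): offset=4, physical=[d,e,C,D,E], logical=[E,d,e,C,D]
After op 5 (replace(2, 'i')): offset=4, physical=[d,i,C,D,E], logical=[E,d,i,C,D]
After op 6 (replace(3, 'g')): offset=4, physical=[d,i,g,D,E], logical=[E,d,i,g,D]
After op 7 (rotate(-2)): offset=2, physical=[d,i,g,D,E], logical=[g,D,E,d,i]
After op 8 (rotate(+3)): offset=0, physical=[d,i,g,D,E], logical=[d,i,g,D,E]
After op 9 (rotate(+1)): offset=1, physical=[d,i,g,D,E], logical=[i,g,D,E,d]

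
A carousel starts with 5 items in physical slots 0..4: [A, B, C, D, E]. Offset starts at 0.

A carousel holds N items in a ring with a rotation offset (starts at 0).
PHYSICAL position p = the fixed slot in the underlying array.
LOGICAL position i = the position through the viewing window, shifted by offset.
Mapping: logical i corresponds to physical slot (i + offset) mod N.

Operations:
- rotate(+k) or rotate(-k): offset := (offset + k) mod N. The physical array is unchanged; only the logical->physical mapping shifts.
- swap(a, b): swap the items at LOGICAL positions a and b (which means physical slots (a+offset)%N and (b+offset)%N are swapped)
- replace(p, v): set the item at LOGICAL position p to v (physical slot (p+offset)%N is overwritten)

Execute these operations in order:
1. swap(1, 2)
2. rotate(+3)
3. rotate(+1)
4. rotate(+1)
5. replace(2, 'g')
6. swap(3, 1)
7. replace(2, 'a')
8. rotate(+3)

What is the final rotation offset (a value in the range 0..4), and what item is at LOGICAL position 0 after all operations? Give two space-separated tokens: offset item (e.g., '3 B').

After op 1 (swap(1, 2)): offset=0, physical=[A,C,B,D,E], logical=[A,C,B,D,E]
After op 2 (rotate(+3)): offset=3, physical=[A,C,B,D,E], logical=[D,E,A,C,B]
After op 3 (rotate(+1)): offset=4, physical=[A,C,B,D,E], logical=[E,A,C,B,D]
After op 4 (rotate(+1)): offset=0, physical=[A,C,B,D,E], logical=[A,C,B,D,E]
After op 5 (replace(2, 'g')): offset=0, physical=[A,C,g,D,E], logical=[A,C,g,D,E]
After op 6 (swap(3, 1)): offset=0, physical=[A,D,g,C,E], logical=[A,D,g,C,E]
After op 7 (replace(2, 'a')): offset=0, physical=[A,D,a,C,E], logical=[A,D,a,C,E]
After op 8 (rotate(+3)): offset=3, physical=[A,D,a,C,E], logical=[C,E,A,D,a]

Answer: 3 C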